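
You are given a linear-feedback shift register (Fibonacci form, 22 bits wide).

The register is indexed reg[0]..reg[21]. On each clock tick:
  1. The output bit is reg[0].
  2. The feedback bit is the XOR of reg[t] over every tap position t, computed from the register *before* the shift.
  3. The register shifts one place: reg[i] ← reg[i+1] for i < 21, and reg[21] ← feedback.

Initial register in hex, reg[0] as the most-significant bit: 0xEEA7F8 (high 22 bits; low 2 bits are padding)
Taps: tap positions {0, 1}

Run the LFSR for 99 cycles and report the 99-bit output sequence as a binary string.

111011101010011111111000110011111010000000100101010000111000000110111111000100100000101100000100110

k : reg_k → out_k, fb_k
0: 1110111010100111111110 → 1, fb=0
1: 1101110101001111111100 → 1, fb=0
2: 1011101010011111111000 → 1, fb=1
3: 0111010100111111110001 → 0, fb=1
4: 1110101001111111100011 → 1, fb=0
5: 1101010011111111000110 → 1, fb=0
6: 1010100111111110001100 → 1, fb=1
7: 0101001111111100011001 → 0, fb=1
8: 1010011111111000110011 → 1, fb=1
9: 0100111111110001100111 → 0, fb=1
10: 1001111111100011001111 → 1, fb=1
11: 0011111111000110011111 → 0, fb=0
12: 0111111110001100111110 → 0, fb=1
13: 1111111100011001111101 → 1, fb=0
14: 1111111000110011111010 → 1, fb=0
15: 1111110001100111110100 → 1, fb=0
16: 1111100011001111101000 → 1, fb=0
17: 1111000110011111010000 → 1, fb=0
18: 1110001100111110100000 → 1, fb=0
19: 1100011001111101000000 → 1, fb=0
20: 1000110011111010000000 → 1, fb=1
21: 0001100111110100000001 → 0, fb=0
22: 0011001111101000000010 → 0, fb=0
23: 0110011111010000000100 → 0, fb=1
24: 1100111110100000001001 → 1, fb=0
25: 1001111101000000010010 → 1, fb=1
26: 0011111010000000100101 → 0, fb=0
27: 0111110100000001001010 → 0, fb=1
28: 1111101000000010010101 → 1, fb=0
29: 1111010000000100101010 → 1, fb=0
30: 1110100000001001010100 → 1, fb=0
31: 1101000000010010101000 → 1, fb=0
32: 1010000000100101010000 → 1, fb=1
33: 0100000001001010100001 → 0, fb=1
34: 1000000010010101000011 → 1, fb=1
35: 0000000100101010000111 → 0, fb=0
36: 0000001001010100001110 → 0, fb=0
37: 0000010010101000011100 → 0, fb=0
38: 0000100101010000111000 → 0, fb=0
39: 0001001010100001110000 → 0, fb=0
40: 0010010101000011100000 → 0, fb=0
41: 0100101010000111000000 → 0, fb=1
42: 1001010100001110000001 → 1, fb=1
43: 0010101000011100000011 → 0, fb=0
44: 0101010000111000000110 → 0, fb=1
45: 1010100001110000001101 → 1, fb=1
46: 0101000011100000011011 → 0, fb=1
47: 1010000111000000110111 → 1, fb=1
48: 0100001110000001101111 → 0, fb=1
49: 1000011100000011011111 → 1, fb=1
50: 0000111000000110111111 → 0, fb=0
51: 0001110000001101111110 → 0, fb=0
52: 0011100000011011111100 → 0, fb=0
53: 0111000000110111111000 → 0, fb=1
54: 1110000001101111110001 → 1, fb=0
55: 1100000011011111100010 → 1, fb=0
56: 1000000110111111000100 → 1, fb=1
57: 0000001101111110001001 → 0, fb=0
58: 0000011011111100010010 → 0, fb=0
59: 0000110111111000100100 → 0, fb=0
60: 0001101111110001001000 → 0, fb=0
61: 0011011111100010010000 → 0, fb=0
62: 0110111111000100100000 → 0, fb=1
63: 1101111110001001000001 → 1, fb=0
64: 1011111100010010000010 → 1, fb=1
65: 0111111000100100000101 → 0, fb=1
66: 1111110001001000001011 → 1, fb=0
67: 1111100010010000010110 → 1, fb=0
68: 1111000100100000101100 → 1, fb=0
69: 1110001001000001011000 → 1, fb=0
70: 1100010010000010110000 → 1, fb=0
71: 1000100100000101100000 → 1, fb=1
72: 0001001000001011000001 → 0, fb=0
73: 0010010000010110000010 → 0, fb=0
74: 0100100000101100000100 → 0, fb=1
75: 1001000001011000001001 → 1, fb=1
76: 0010000010110000010011 → 0, fb=0
77: 0100000101100000100110 → 0, fb=1
78: 1000001011000001001101 → 1, fb=1
79: 0000010110000010011011 → 0, fb=0
80: 0000101100000100110110 → 0, fb=0
81: 0001011000001001101100 → 0, fb=0
82: 0010110000010011011000 → 0, fb=0
83: 0101100000100110110000 → 0, fb=1
84: 1011000001001101100001 → 1, fb=1
85: 0110000010011011000011 → 0, fb=1
86: 1100000100110110000111 → 1, fb=0
87: 1000001001101100001110 → 1, fb=1
88: 0000010011011000011101 → 0, fb=0
89: 0000100110110000111010 → 0, fb=0
90: 0001001101100001110100 → 0, fb=0
91: 0010011011000011101000 → 0, fb=0
92: 0100110110000111010000 → 0, fb=1
93: 1001101100001110100001 → 1, fb=1
94: 0011011000011101000011 → 0, fb=0
95: 0110110000111010000110 → 0, fb=1
96: 1101100001110100001101 → 1, fb=0
97: 1011000011101000011010 → 1, fb=1
98: 0110000111010000110101 → 0, fb=1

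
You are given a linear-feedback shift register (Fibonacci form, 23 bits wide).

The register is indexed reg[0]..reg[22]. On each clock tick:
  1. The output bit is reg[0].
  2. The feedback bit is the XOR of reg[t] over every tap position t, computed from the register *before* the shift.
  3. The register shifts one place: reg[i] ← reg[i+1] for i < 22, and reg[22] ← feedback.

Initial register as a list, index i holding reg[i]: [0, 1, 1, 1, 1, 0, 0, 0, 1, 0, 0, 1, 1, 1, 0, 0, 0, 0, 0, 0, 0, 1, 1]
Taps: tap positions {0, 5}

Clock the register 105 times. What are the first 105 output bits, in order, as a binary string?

k : reg_k → out_k, fb_k
0: 01111000100111000000011 → 0, fb=0
1: 11110001001110000000110 → 1, fb=1
2: 11100010011100000001101 → 1, fb=1
3: 11000100111000000011011 → 1, fb=0
4: 10001001110000000110110 → 1, fb=1
5: 00010011100000001101101 → 0, fb=0
6: 00100111000000011011010 → 0, fb=1
7: 01001110000000110110101 → 0, fb=1
8: 10011100000001101101011 → 1, fb=0
9: 00111000000011011010110 → 0, fb=0
10: 01110000000110110101100 → 0, fb=0
11: 11100000001101101011000 → 1, fb=1
12: 11000000011011010110001 → 1, fb=1
13: 10000000110110101100011 → 1, fb=1
14: 00000001101101011000111 → 0, fb=0
15: 00000011011010110001110 → 0, fb=0
16: 00000110110101100011100 → 0, fb=1
17: 00001101101011000111001 → 0, fb=1
18: 00011011010110001110011 → 0, fb=0
19: 00110110101100011100110 → 0, fb=1
20: 01101101011000111001101 → 0, fb=1
21: 11011010110001110011011 → 1, fb=1
22: 10110101100011100110111 → 1, fb=0
23: 01101011000111001101110 → 0, fb=0
24: 11010110001110011011100 → 1, fb=0
25: 10101100011100110111000 → 1, fb=0
26: 01011000111001101110000 → 0, fb=0
27: 10110001110011011100000 → 1, fb=1
28: 01100011100110111000001 → 0, fb=0
29: 11000111001101110000010 → 1, fb=0
30: 10001110011011100000100 → 1, fb=0
31: 00011100110111000001000 → 0, fb=1
32: 00111001101110000010001 → 0, fb=0
33: 01110011011100000100010 → 0, fb=0
34: 11100110111000001000100 → 1, fb=0
35: 11001101110000010001000 → 1, fb=0
36: 10011011100000100010000 → 1, fb=1
37: 00110111000001000100001 → 0, fb=1
38: 01101110000010001000011 → 0, fb=1
39: 11011100000100010000111 → 1, fb=0
40: 10111000001000100001110 → 1, fb=1
41: 01110000010001000011101 → 0, fb=0
42: 11100000100010000111010 → 1, fb=1
43: 11000001000100001110101 → 1, fb=1
44: 10000010001000011101011 → 1, fb=1
45: 00000100010000111010111 → 0, fb=1
46: 00001000100001110101111 → 0, fb=0
47: 00010001000011101011110 → 0, fb=0
48: 00100010000111010111100 → 0, fb=0
49: 01000100001110101111000 → 0, fb=1
50: 10001000011101011110001 → 1, fb=1
51: 00010000111010111100011 → 0, fb=0
52: 00100001110101111000110 → 0, fb=0
53: 01000011101011110001100 → 0, fb=0
54: 10000111010111100011000 → 1, fb=0
55: 00001110101111000110000 → 0, fb=1
56: 00011101011110001100001 → 0, fb=1
57: 00111010111100011000011 → 0, fb=0
58: 01110101111000110000110 → 0, fb=1
59: 11101011110001100001101 → 1, fb=1
60: 11010111100011000011011 → 1, fb=0
61: 10101111000110000110110 → 1, fb=0
62: 01011110001100001101100 → 0, fb=1
63: 10111100011000011011001 → 1, fb=0
64: 01111000110000110110010 → 0, fb=0
65: 11110001100001101100100 → 1, fb=1
66: 11100011000011011001001 → 1, fb=1
67: 11000110000110110010011 → 1, fb=0
68: 10001100001101100100110 → 1, fb=0
69: 00011000011011001001100 → 0, fb=0
70: 00110000110110010011000 → 0, fb=0
71: 01100001101100100110000 → 0, fb=0
72: 11000011011001001100000 → 1, fb=1
73: 10000110110010011000001 → 1, fb=0
74: 00001101100100110000010 → 0, fb=1
75: 00011011001001100000101 → 0, fb=0
76: 00110110010011000001010 → 0, fb=1
77: 01101100100110000010101 → 0, fb=1
78: 11011001001100000101011 → 1, fb=1
79: 10110010011000001010111 → 1, fb=1
80: 01100100110000010101111 → 0, fb=1
81: 11001001100000101011111 → 1, fb=1
82: 10010011000001010111111 → 1, fb=1
83: 00100110000010101111111 → 0, fb=1
84: 01001100000101011111111 → 0, fb=1
85: 10011000001010111111111 → 1, fb=1
86: 00110000010101111111111 → 0, fb=0
87: 01100000101011111111110 → 0, fb=0
88: 11000001010111111111100 → 1, fb=1
89: 10000010101111111111001 → 1, fb=1
90: 00000101011111111110011 → 0, fb=1
91: 00001010111111111100111 → 0, fb=0
92: 00010101111111111001110 → 0, fb=1
93: 00101011111111110011101 → 0, fb=0
94: 01010111111111100111010 → 0, fb=1
95: 10101111111111001110101 → 1, fb=0
96: 01011111111110011101010 → 0, fb=1
97: 10111111111100111010101 → 1, fb=0
98: 01111111111001110101010 → 0, fb=1
99: 11111111110011101010101 → 1, fb=0
100: 11111111100111010101010 → 1, fb=0
101: 11111111001110101010100 → 1, fb=0
102: 11111110011101010101000 → 1, fb=0
103: 11111100111010101010000 → 1, fb=0
104: 11111001110101010100000 → 1, fb=1

011110001001110000000110110101100011100110111000001000100001110101111000110000110110010011000001010111111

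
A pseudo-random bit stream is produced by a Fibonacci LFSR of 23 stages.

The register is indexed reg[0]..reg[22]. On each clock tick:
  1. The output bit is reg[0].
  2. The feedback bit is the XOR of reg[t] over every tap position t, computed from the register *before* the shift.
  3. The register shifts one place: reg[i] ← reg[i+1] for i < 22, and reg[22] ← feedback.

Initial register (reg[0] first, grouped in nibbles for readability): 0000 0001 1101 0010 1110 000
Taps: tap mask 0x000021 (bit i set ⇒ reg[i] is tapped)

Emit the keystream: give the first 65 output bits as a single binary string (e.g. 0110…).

tick  register→output (feedback)
  0  00000001110100101110000→0 (0)
  1  00000011101001011100000→0 (0)
  2  00000111010010111000000→0 (1)
  3  00001110100101110000001→0 (1)
  4  00011101001011100000011→0 (1)
  5  00111010010111000000111→0 (0)
  6  01110100101110000001110→0 (1)
  7  11101001011100000011101→1 (1)
  8  11010010111000000111011→1 (1)
  9  10100101110000001110111→1 (0)
 10  01001011100000011101110→0 (0)
 11  10010111000000111011100→1 (0)
 12  00101110000001110111000→0 (1)
 13  01011100000011101110001→0 (1)
 14  10111000000111011100011→1 (1)
 15  01110000001110111000111→0 (0)
 16  11100000011101110001110→1 (1)
 17  11000000111011100011101→1 (1)
 18  10000001110111000111011→1 (1)
 19  00000011101110001110111→0 (0)
 20  00000111011100011101110→0 (1)
 21  00001110111000111011101→0 (1)
 22  00011101110001110111011→0 (1)
 23  00111011100011101110111→0 (0)
 24  01110111000111011101110→0 (1)
 25  11101110001110111011101→1 (0)
 26  11011100011101110111010→1 (0)
 27  10111000111011101110100→1 (1)
 28  01110001110111011101001→0 (0)
 29  11100011101110111010010→1 (1)
 30  11000111011101110100101→1 (0)
 31  10001110111011101001010→1 (0)
 32  00011101110111010010100→0 (1)
 33  00111011101110100101001→0 (0)
 34  01110111011101001010010→0 (1)
 35  11101110111010010100101→1 (0)
 36  11011101110100101001010→1 (0)
 37  10111011101001010010100→1 (1)
 38  01110111010010100101001→0 (1)
 39  11101110100101001010011→1 (0)
 40  11011101001010010100110→1 (0)
 41  10111010010100101001100→1 (1)
 42  01110100101001010011001→0 (1)
 43  11101001010010100110011→1 (1)
 44  11010010100101001100111→1 (1)
 45  10100101001010011001111→1 (0)
 46  01001010010100110011110→0 (0)
 47  10010100101001100111100→1 (0)
 48  00101001010011001111000→0 (0)
 49  01010010100110011110000→0 (0)
 50  10100101001100111100000→1 (0)
 51  01001010011001111000000→0 (0)
 52  10010100110011110000000→1 (0)
 53  00101001100111100000000→0 (0)
 54  01010011001111000000000→0 (0)
 55  10100110011110000000000→1 (0)
 56  01001100111100000000000→0 (1)
 57  10011001111000000000001→1 (1)
 58  00110011110000000000011→0 (0)
 59  01100111100000000000110→0 (1)
 60  11001111000000000001101→1 (0)
 61  10011110000000000011010→1 (0)
 62  00111100000000000110100→0 (1)
 63  01111000000000001101001→0 (0)
 64  11110000000000011010010→1 (1)

00000001110100101110000001110111000111011101110100101001010011001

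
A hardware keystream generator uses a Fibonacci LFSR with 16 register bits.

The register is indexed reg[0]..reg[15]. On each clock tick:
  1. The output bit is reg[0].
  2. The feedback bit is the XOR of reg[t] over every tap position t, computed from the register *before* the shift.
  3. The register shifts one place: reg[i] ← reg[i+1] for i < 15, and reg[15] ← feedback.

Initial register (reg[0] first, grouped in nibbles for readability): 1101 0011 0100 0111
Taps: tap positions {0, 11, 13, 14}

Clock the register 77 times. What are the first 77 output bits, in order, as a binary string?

step | reg (before) | out | fb
   0 | 1101001101000111 | 1 | 1
   1 | 1010011010001111 | 1 | 1
   2 | 0100110100011111 | 0 | 1
   3 | 1001101000111111 | 1 | 0
   4 | 0011010001111110 | 0 | 1
   5 | 0110100011111101 | 0 | 0
   6 | 1101000111111010 | 1 | 1
   7 | 1010001111110101 | 1 | 1
   8 | 0100011111101011 | 0 | 1
   9 | 1000111111010111 | 1 | 0
  10 | 0001111110101110 | 0 | 0
  11 | 0011111101011100 | 0 | 0
  12 | 0111111010111000 | 0 | 1
  13 | 1111110101110001 | 1 | 0
  14 | 1111101011100010 | 1 | 0
  15 | 1111010111000100 | 1 | 0
  16 | 1110101110001000 | 1 | 1
  17 | 1101011100010001 | 1 | 0
  18 | 1010111000100010 | 1 | 0
  19 | 0101110001000100 | 0 | 1
  20 | 1011100010001001 | 1 | 1
  21 | 0111000100010011 | 0 | 0
  22 | 1110001000100110 | 1 | 1
  23 | 1100010001001101 | 1 | 0
  24 | 1000100010011010 | 1 | 1
  25 | 0001000100110101 | 0 | 0
  26 | 0010001001101010 | 0 | 1
  27 | 0100010011010101 | 0 | 0
  28 | 1000100110101010 | 1 | 0
  29 | 0001001101010100 | 0 | 0
  30 | 0010011010101000 | 0 | 0
  31 | 0100110101010000 | 0 | 1
  32 | 1001101010100001 | 1 | 1
  33 | 0011010101000011 | 0 | 1
  34 | 0110101010000111 | 0 | 0
  35 | 1101010100001110 | 1 | 1
  36 | 1010101000011101 | 1 | 1
  37 | 0101010000111011 | 0 | 0
  38 | 1010100001110110 | 1 | 0
  39 | 0101000011101100 | 0 | 1
  40 | 1010000111011001 | 1 | 0
  41 | 0100001110110010 | 0 | 0
  42 | 1000011101100100 | 1 | 0
  43 | 0000111011001000 | 0 | 0
  44 | 0001110110010000 | 0 | 1
  45 | 0011101100100001 | 0 | 0
  46 | 0111011001000010 | 0 | 1
  47 | 1110110010000101 | 1 | 0
  48 | 1101100100001010 | 1 | 0
  49 | 1011001000010100 | 1 | 1
  50 | 0110010000101001 | 0 | 0
  51 | 1100100001010010 | 1 | 1
  52 | 1001000010100101 | 1 | 0
  53 | 0010000101001010 | 0 | 1
  54 | 0100001010010101 | 0 | 0
  55 | 1000010100101010 | 1 | 0
  56 | 0000101001010100 | 0 | 0
  57 | 0001010010101000 | 0 | 0
  58 | 0010100101010000 | 0 | 1
  59 | 0101001010100001 | 0 | 0
  60 | 1010010101000010 | 1 | 0
  61 | 0100101010000100 | 0 | 1
  62 | 1001010100001001 | 1 | 1
  63 | 0010101000010011 | 0 | 0
  64 | 0101010000100110 | 0 | 0
  65 | 1010100001001100 | 1 | 0
  66 | 0101000010011000 | 0 | 1
  67 | 1010000100110001 | 1 | 0
  68 | 0100001001100010 | 0 | 1
  69 | 1000010011000101 | 1 | 0
  70 | 0000100110001010 | 0 | 1
  71 | 0001001100010101 | 0 | 0
  72 | 0010011000101010 | 0 | 1
  73 | 0100110001010101 | 0 | 0
  74 | 1001100010101010 | 1 | 0
  75 | 0011000101010100 | 0 | 0
  76 | 0110001010101000 | 0 | 0

11010011010001111110101110001000100110101010000111011001000010100101010000100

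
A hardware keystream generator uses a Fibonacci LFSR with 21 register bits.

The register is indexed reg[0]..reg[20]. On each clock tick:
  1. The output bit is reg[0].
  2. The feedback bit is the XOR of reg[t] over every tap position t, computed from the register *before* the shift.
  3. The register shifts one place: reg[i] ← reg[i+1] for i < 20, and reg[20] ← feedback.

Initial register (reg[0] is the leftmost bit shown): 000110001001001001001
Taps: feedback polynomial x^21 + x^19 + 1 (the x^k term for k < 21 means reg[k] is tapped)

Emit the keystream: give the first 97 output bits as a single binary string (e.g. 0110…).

step | reg (before) | out | fb
   0 | 000110001001001001001 | 0 | 0
   1 | 001100010010010010010 | 0 | 1
   2 | 011000100100100100101 | 0 | 0
   3 | 110001001001001001010 | 1 | 0
   4 | 100010010010010010100 | 1 | 1
   5 | 000100100100100101001 | 0 | 0
   6 | 001001001001001010010 | 0 | 1
   7 | 010010010010010100101 | 0 | 0
   8 | 100100100100101001010 | 1 | 0
   9 | 001001001001010010100 | 0 | 0
  10 | 010010010010100101000 | 0 | 0
  11 | 100100100101001010000 | 1 | 1
  12 | 001001001010010100001 | 0 | 0
  13 | 010010010100101000010 | 0 | 1
  14 | 100100101001010000101 | 1 | 1
  15 | 001001010010100001011 | 0 | 1
  16 | 010010100101000010111 | 0 | 1
  17 | 100101001010000101111 | 1 | 0
  18 | 001010010100001011110 | 0 | 1
  19 | 010100101000010111101 | 0 | 0
  20 | 101001010000101111010 | 1 | 0
  21 | 010010100001011110100 | 0 | 0
  22 | 100101000010111101000 | 1 | 1
  23 | 001010000101111010001 | 0 | 0
  24 | 010100001011110100010 | 0 | 1
  25 | 101000010111101000101 | 1 | 1
  26 | 010000101111010001011 | 0 | 1
  27 | 100001011110100010111 | 1 | 0
  28 | 000010111101000101110 | 0 | 1
  29 | 000101111010001011101 | 0 | 0
  30 | 001011110100010111010 | 0 | 1
  31 | 010111101000101110101 | 0 | 0
  32 | 101111010001011101010 | 1 | 0
  33 | 011110100010111010100 | 0 | 0
  34 | 111101000101110101000 | 1 | 1
  35 | 111010001011101010001 | 1 | 1
  36 | 110100010111010100011 | 1 | 0
  37 | 101000101110101000110 | 1 | 0
  38 | 010001011101010001100 | 0 | 0
  39 | 100010111010100011000 | 1 | 1
  40 | 000101110101000110001 | 0 | 0
  41 | 001011101010001100010 | 0 | 1
  42 | 010111010100011000101 | 0 | 0
  43 | 101110101000110001010 | 1 | 0
  44 | 011101010001100010100 | 0 | 0
  45 | 111010100011000101000 | 1 | 1
  46 | 110101000110001010001 | 1 | 1
  47 | 101010001100010100011 | 1 | 0
  48 | 010100011000101000110 | 0 | 1
  49 | 101000110001010001101 | 1 | 1
  50 | 010001100010100011011 | 0 | 1
  51 | 100011000101000110111 | 1 | 0
  52 | 000110001010001101110 | 0 | 1
  53 | 001100010100011011101 | 0 | 0
  54 | 011000101000110111010 | 0 | 1
  55 | 110001010001101110101 | 1 | 1
  56 | 100010100011011101011 | 1 | 0
  57 | 000101000110111010110 | 0 | 1
  58 | 001010001101110101101 | 0 | 0
  59 | 010100011011101011010 | 0 | 1
  60 | 101000110111010110101 | 1 | 1
  61 | 010001101110101101011 | 0 | 1
  62 | 100011011101011010111 | 1 | 0
  63 | 000110111010110101110 | 0 | 1
  64 | 001101110101101011101 | 0 | 0
  65 | 011011101011010111010 | 0 | 1
  66 | 110111010110101110101 | 1 | 1
  67 | 101110101101011101011 | 1 | 0
  68 | 011101011010111010110 | 0 | 1
  69 | 111010110101110101101 | 1 | 1
  70 | 110101101011101011011 | 1 | 0
  71 | 101011010111010110110 | 1 | 0
  72 | 010110101110101101100 | 0 | 0
  73 | 101101011101011011000 | 1 | 1
  74 | 011010111010110110001 | 0 | 0
  75 | 110101110101101100010 | 1 | 0
  76 | 101011101011011000100 | 1 | 1
  77 | 010111010110110001001 | 0 | 0
  78 | 101110101101100010010 | 1 | 0
  79 | 011101011011000100100 | 0 | 0
  80 | 111010110110001001000 | 1 | 1
  81 | 110101101100010010001 | 1 | 1
  82 | 101011011000100100011 | 1 | 0
  83 | 010110110001001000110 | 0 | 1
  84 | 101101100010010001101 | 1 | 1
  85 | 011011000100100011011 | 0 | 1
  86 | 110110001001000110111 | 1 | 0
  87 | 101100010010001101110 | 1 | 0
  88 | 011000100100011011100 | 0 | 0
  89 | 110001001000110111000 | 1 | 1
  90 | 100010010001101110001 | 1 | 1
  91 | 000100100011011100011 | 0 | 1
  92 | 001001000110111000111 | 0 | 1
  93 | 010010001101110001111 | 0 | 1
  94 | 100100011011100011111 | 1 | 0
  95 | 001000110111000111110 | 0 | 1
  96 | 010001101110001111101 | 0 | 0

0001100010010010010010100101000010111101000101110101000110001010001101110101101011101011011000100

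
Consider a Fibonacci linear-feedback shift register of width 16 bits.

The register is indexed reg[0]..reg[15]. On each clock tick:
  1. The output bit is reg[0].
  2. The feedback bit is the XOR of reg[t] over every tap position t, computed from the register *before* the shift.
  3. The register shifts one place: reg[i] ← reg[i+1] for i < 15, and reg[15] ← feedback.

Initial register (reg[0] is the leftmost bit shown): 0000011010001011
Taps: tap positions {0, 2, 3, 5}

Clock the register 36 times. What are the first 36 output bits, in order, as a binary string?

tick  register→output (feedback)
  0  0000011010001011→0 (1)
  1  0000110100010111→0 (1)
  2  0001101000101111→0 (1)
  3  0011010001011111→0 (1)
  4  0110100010111111→0 (1)
  5  1101000101111111→1 (0)
  6  1010001011111110→1 (0)
  7  0100010111111100→0 (1)
  8  1000101111111001→1 (1)
  9  0001011111110011→0 (0)
 10  0010111111100110→0 (0)
 11  0101111111001100→0 (0)
 12  1011111110011000→1 (0)
 13  0111111100110000→0 (1)
 14  1111111001100001→1 (0)
 15  1111110011000010→1 (0)
 16  1111100110000100→1 (1)
 17  1111001100001001→1 (1)
 18  1110011000010011→1 (1)
 19  1100110000100111→1 (0)
 20  1001100001001110→1 (0)
 21  0011000010011100→0 (0)
 22  0110000100111000→0 (1)
 23  1100001001110001→1 (1)
 24  1000010011100011→1 (0)
 25  0000100111000110→0 (0)
 26  0001001110001100→0 (1)
 27  0010011100011001→0 (0)
 28  0100111000110010→0 (1)
 29  1001110001100101→1 (1)
 30  0011100011001011→0 (0)
 31  0111000110010110→0 (0)
 32  1110001100101100→1 (0)
 33  1100011001011000→1 (0)
 34  1000110010110000→1 (0)
 35  0001100101100000→0 (1)

000001101000101111111001100001001110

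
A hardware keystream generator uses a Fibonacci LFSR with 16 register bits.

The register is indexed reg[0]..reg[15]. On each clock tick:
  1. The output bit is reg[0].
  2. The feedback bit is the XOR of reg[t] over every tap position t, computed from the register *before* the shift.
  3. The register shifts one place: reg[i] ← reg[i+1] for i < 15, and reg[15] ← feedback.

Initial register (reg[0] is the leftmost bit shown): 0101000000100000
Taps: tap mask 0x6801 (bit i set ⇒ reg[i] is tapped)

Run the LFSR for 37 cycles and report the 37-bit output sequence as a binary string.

step | reg (before) | out | fb
   0 | 0101000000100000 | 0 | 0
   1 | 1010000001000000 | 1 | 1
   2 | 0100000010000001 | 0 | 0
   3 | 1000000100000010 | 1 | 0
   4 | 0000001000000100 | 0 | 1
   5 | 0000010000001001 | 0 | 0
   6 | 0000100000010010 | 0 | 0
   7 | 0001000000100100 | 0 | 1
   8 | 0010000001001001 | 0 | 0
   9 | 0100000010010010 | 0 | 0
  10 | 1000000100100100 | 1 | 0
  11 | 0000001001001000 | 0 | 0
  12 | 0000010010010000 | 0 | 1
  13 | 0000100100100001 | 0 | 0
  14 | 0001001001000010 | 0 | 1
  15 | 0010010010000101 | 0 | 1
  16 | 0100100100001011 | 0 | 1
  17 | 1001001000010111 | 1 | 0
  18 | 0010010000101110 | 0 | 0
  19 | 0100100001011100 | 0 | 0
  20 | 1001000010111000 | 1 | 0
  21 | 0010000101110000 | 0 | 1
  22 | 0100001011100001 | 0 | 0
  23 | 1000010111000010 | 1 | 0
  24 | 0000101110000100 | 0 | 1
  25 | 0001011100001001 | 0 | 0
  26 | 0010111000010010 | 0 | 0
  27 | 0101110000100100 | 0 | 1
  28 | 1011100001001001 | 1 | 1
  29 | 0111000010010011 | 0 | 0
  30 | 1110000100100110 | 1 | 1
  31 | 1100001001001101 | 1 | 0
  32 | 1000010010011010 | 1 | 1
  33 | 0000100100110101 | 0 | 0
  34 | 0001001001101010 | 0 | 1
  35 | 0010010011010101 | 0 | 0
  36 | 0100100110101010 | 0 | 1

0101000000100000010010010000101110000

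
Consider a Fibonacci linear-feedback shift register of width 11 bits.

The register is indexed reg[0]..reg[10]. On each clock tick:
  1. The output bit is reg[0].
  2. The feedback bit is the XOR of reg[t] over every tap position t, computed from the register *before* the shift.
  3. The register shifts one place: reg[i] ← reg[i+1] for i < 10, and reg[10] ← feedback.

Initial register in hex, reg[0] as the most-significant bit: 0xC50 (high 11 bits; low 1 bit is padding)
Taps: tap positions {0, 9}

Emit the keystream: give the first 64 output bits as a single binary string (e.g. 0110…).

tick  register→output (feedback)
  0  11000101000→1 (1)
  1  10001010001→1 (1)
  2  00010100011→0 (1)
  3  00101000111→0 (1)
  4  01010001111→0 (1)
  5  10100011111→1 (0)
  6  01000111110→0 (1)
  7  10001111101→1 (1)
  8  00011111011→0 (1)
  9  00111110111→0 (1)
 10  01111101111→0 (1)
 11  11111011111→1 (0)
 12  11110111110→1 (0)
 13  11101111100→1 (1)
 14  11011111001→1 (1)
 15  10111110011→1 (0)
 16  01111100110→0 (1)
 17  11111001101→1 (1)
 18  11110011011→1 (0)
 19  11100110110→1 (0)
 20  11001101100→1 (1)
 21  10011011001→1 (1)
 22  00110110011→0 (1)
 23  01101100111→0 (1)
 24  11011001111→1 (0)
 25  10110011110→1 (0)
 26  01100111100→0 (0)
 27  11001111000→1 (1)
 28  10011110001→1 (1)
 29  00111100011→0 (1)
 30  01111000111→0 (1)
 31  11110001111→1 (0)
 32  11100011110→1 (0)
 33  11000111100→1 (1)
 34  10001111001→1 (1)
 35  00011110011→0 (1)
 36  00111100111→0 (1)
 37  01111001111→0 (1)
 38  11110011111→1 (0)
 39  11100111110→1 (0)
 40  11001111100→1 (1)
 41  10011111001→1 (1)
 42  00111110011→0 (1)
 43  01111100111→0 (1)
 44  11111001111→1 (0)
 45  11110011110→1 (0)
 46  11100111100→1 (1)
 47  11001111001→1 (1)
 48  10011110011→1 (0)
 49  00111100110→0 (1)
 50  01111001101→0 (0)
 51  11110011010→1 (0)
 52  11100110100→1 (1)
 53  11001101001→1 (1)
 54  10011010011→1 (0)
 55  00110100110→0 (1)
 56  01101001101→0 (0)
 57  11010011010→1 (0)
 58  10100110100→1 (1)
 59  01001101001→0 (0)
 60  10011010010→1 (0)
 61  00110100100→0 (0)
 62  01101001000→0 (0)
 63  11010010000→1 (1)

1100010100011111011111001101100111100011110011111001111001101001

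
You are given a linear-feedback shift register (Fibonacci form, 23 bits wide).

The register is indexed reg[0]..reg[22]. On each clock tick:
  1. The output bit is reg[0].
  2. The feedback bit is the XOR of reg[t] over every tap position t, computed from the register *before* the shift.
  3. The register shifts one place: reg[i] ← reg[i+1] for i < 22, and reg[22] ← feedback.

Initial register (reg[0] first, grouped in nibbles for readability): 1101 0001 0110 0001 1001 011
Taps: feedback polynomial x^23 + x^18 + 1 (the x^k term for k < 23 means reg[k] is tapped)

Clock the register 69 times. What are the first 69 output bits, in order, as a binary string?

110100010110000110010111000110100001001110110011101010010110110000000

k : reg_k → out_k, fb_k
0: 11010001011000011001011 → 1, fb=1
1: 10100010110000110010111 → 1, fb=0
2: 01000101100001100101110 → 0, fb=0
3: 10001011000011001011100 → 1, fb=0
4: 00010110000110010111000 → 0, fb=1
5: 00101100001100101110001 → 0, fb=1
6: 01011000011001011100011 → 0, fb=0
7: 10110000110010111000110 → 1, fb=1
8: 01100001100101110001101 → 0, fb=0
9: 11000011001011100011010 → 1, fb=0
10: 10000110010111000110100 → 1, fb=0
11: 00001100101110001101000 → 0, fb=0
12: 00011001011100011010000 → 0, fb=1
13: 00110010111000110100001 → 0, fb=0
14: 01100101110001101000010 → 0, fb=0
15: 11001011100011010000100 → 1, fb=1
16: 10010111000110100001001 → 1, fb=1
17: 00101110001101000010011 → 0, fb=1
18: 01011100011010000100111 → 0, fb=0
19: 10111000110100001001110 → 1, fb=1
20: 01110001101000010011101 → 0, fb=1
21: 11100011010000100111011 → 1, fb=0
22: 11000110100001001110110 → 1, fb=0
23: 10001101000010011101100 → 1, fb=1
24: 00011010000100111011001 → 0, fb=1
25: 00110100001001110110011 → 0, fb=1
26: 01101000010011101100111 → 0, fb=0
27: 11010000100111011001110 → 1, fb=1
28: 10100001001110110011101 → 1, fb=0
29: 01000010011101100111010 → 0, fb=1
30: 10000100111011001110101 → 1, fb=0
31: 00001001110110011101010 → 0, fb=0
32: 00010011101100111010100 → 0, fb=1
33: 00100111011001110101001 → 0, fb=0
34: 01001110110011101010010 → 0, fb=1
35: 10011101100111010100101 → 1, fb=1
36: 00111011001110101001011 → 0, fb=0
37: 01110110011101010010110 → 0, fb=1
38: 11101100111010100101101 → 1, fb=1
39: 11011001110101001011011 → 1, fb=0
40: 10110011101010010110110 → 1, fb=0
41: 01100111010100101101100 → 0, fb=0
42: 11001110101001011011000 → 1, fb=0
43: 10011101010010110110000 → 1, fb=0
44: 00111010100101101100000 → 0, fb=0
45: 01110101001011011000000 → 0, fb=0
46: 11101010010110110000000 → 1, fb=1
47: 11010100101101100000001 → 1, fb=1
48: 10101001011011000000011 → 1, fb=1
49: 01010010110110000000111 → 0, fb=0
50: 10100101101100000001110 → 1, fb=1
51: 01001011011000000011101 → 0, fb=1
52: 10010110110000000111011 → 1, fb=0
53: 00101101100000001110110 → 0, fb=1
54: 01011011000000011101101 → 0, fb=0
55: 10110110000000111011010 → 1, fb=0
56: 01101100000001110110100 → 0, fb=1
57: 11011000000011101101001 → 1, fb=1
58: 10110000000111011010011 → 1, fb=0
59: 01100000001110110100110 → 0, fb=0
60: 11000000011101101001100 → 1, fb=1
61: 10000000111011010011001 → 1, fb=0
62: 00000001110110100110010 → 0, fb=1
63: 00000011101101001100101 → 0, fb=0
64: 00000111011010011001010 → 0, fb=0
65: 00001110110100110010100 → 0, fb=1
66: 00011101101001100101001 → 0, fb=0
67: 00111011010011001010010 → 0, fb=1
68: 01110110100110010100101 → 0, fb=0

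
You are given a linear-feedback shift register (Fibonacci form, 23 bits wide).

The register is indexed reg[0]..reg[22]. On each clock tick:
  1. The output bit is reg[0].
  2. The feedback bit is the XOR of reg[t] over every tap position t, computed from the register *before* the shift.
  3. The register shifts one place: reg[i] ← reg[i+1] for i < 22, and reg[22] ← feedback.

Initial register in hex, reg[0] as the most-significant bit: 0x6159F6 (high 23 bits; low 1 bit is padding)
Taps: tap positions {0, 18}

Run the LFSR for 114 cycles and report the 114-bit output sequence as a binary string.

tick  register→output (feedback)
  0  01100001010110011111011→0 (1)
  1  11000010101100111110111→1 (0)
  2  10000101011001111101110→1 (1)
  3  00001010110011111011101→0 (1)
  4  00010101100111110111011→0 (1)
  5  00101011001111101110111→0 (1)
  6  01010110011111011101111→0 (0)
  7  10101100111110111011110→1 (0)
  8  01011001111101110111100→0 (1)
  9  10110011111011101111001→1 (0)
 10  01100111110111011110010→0 (1)
 11  11001111101110111100101→1 (1)
 12  10011111011101111001011→1 (1)
 13  00111110111011110010111→0 (1)
 14  01111101110111100101111→0 (0)
 15  11111011101111001011110→1 (0)
 16  11110111011110010111100→1 (0)
 17  11101110111100101111000→1 (0)
 18  11011101111001011110000→1 (0)
 19  10111011110010111100000→1 (1)
 20  01110111100101111000001→0 (0)
 21  11101111001011110000010→1 (1)
 22  11011110010111100000101→1 (1)
 23  10111100101111000001011→1 (1)
 24  01111001011110000010111→0 (1)
 25  11110010111100000101111→1 (1)
 26  11100101111000001011111→1 (0)
 27  11001011110000010111110→1 (0)
 28  10010111100000101111100→1 (0)
 29  00101111000001011111000→0 (1)
 30  01011110000010111110001→0 (1)
 31  10111100000101111100011→1 (1)
 32  01111000001011111000111→0 (0)
 33  11110000010111110001110→1 (1)
 34  11100000101111100011101→1 (0)
 35  11000001011111000111010→1 (0)
 36  10000010111110001110100→1 (0)
 37  00000101111100011101000→0 (0)
 38  00001011111000111010000→0 (1)
 39  00010111110001110100001→0 (0)
 40  00101111100011101000010→0 (0)
 41  01011111000111010000100→0 (0)
 42  10111110001110100001000→1 (1)
 43  01111100011101000010001→0 (1)
 44  11111000111010000100011→1 (1)
 45  11110001110100001000111→1 (1)
 46  11100011101000010001111→1 (1)
 47  11000111010000100011111→1 (0)
 48  10001110100001000111110→1 (0)
 49  00011101000010001111100→0 (1)
 50  00111010000100011111001→0 (1)
 51  01110100001000111110011→0 (1)
 52  11101000010001111100111→1 (1)
 53  11010000100011111001111→1 (1)
 54  10100001000111110011111→1 (0)
 55  01000010001111100111110→0 (1)
 56  10000100011111001111101→1 (0)
 57  00001000111110011111010→0 (1)
 58  00010001111100111110101→0 (1)
 59  00100011111001111101011→0 (0)
 60  01000111110011111010110→0 (1)
 61  10001111100111110101101→1 (1)
 62  00011111001111101011011→0 (1)
 63  00111110011111010110111→0 (1)
 64  01111100111110101101111→0 (0)
 65  11111001111101011011110→1 (0)
 66  11110011111010110111100→1 (0)
 67  11100111110101101111000→1 (0)
 68  11001111101011011110000→1 (0)
 69  10011111010110111100000→1 (1)
 70  00111110101101111000001→0 (0)
 71  01111101011011110000010→0 (0)
 72  11111010110111100000100→1 (1)
 73  11110101101111000001001→1 (1)
 74  11101011011110000010011→1 (0)
 75  11010110111100000100110→1 (1)
 76  10101101111000001001101→1 (1)
 77  01011011110000010011011→0 (1)
 78  10110111100000100110111→1 (0)
 79  01101111000001001101110→0 (0)
 80  11011110000010011011100→1 (0)
 81  10111100000100110111000→1 (0)
 82  01111000001001101110000→0 (1)
 83  11110000010011011100001→1 (1)
 84  11100000100110111000011→1 (1)
 85  11000001001101110000111→1 (1)
 86  10000010011011100001111→1 (1)
 87  00000100110111000011111→0 (1)
 88  00001001101110000111111→0 (1)
 89  00010011011100001111111→0 (1)
 90  00100110111000011111111→0 (1)
 91  01001101110000111111111→0 (1)
 92  10011011100001111111111→1 (0)
 93  00110111000011111111110→0 (1)
 94  01101110000111111111101→0 (1)
 95  11011100001111111111011→1 (0)
 96  10111000011111111110110→1 (0)
 97  01110000111111111101100→0 (0)
 98  11100001111111111011000→1 (0)
 99  11000011111111110110000→1 (0)
100  10000111111111101100000→1 (1)
101  00001111111111011000001→0 (0)
102  00011111111110110000010→0 (0)
103  00111111111101100000100→0 (0)
104  01111111111011000001000→0 (0)
105  11111111110110000010000→1 (0)
106  11111111101100000100000→1 (1)
107  11111111011000001000001→1 (1)
108  11111110110000010000011→1 (1)
109  11111101100000100000111→1 (1)
110  11111011000001000001111→1 (1)
111  11110110000010000011111→1 (0)
112  11101100000100000111110→1 (0)
113  11011000001000001111100→1 (0)

011000010101100111110111011110010111100000101111100011101000010001111100111110101101111000001001101110000111111111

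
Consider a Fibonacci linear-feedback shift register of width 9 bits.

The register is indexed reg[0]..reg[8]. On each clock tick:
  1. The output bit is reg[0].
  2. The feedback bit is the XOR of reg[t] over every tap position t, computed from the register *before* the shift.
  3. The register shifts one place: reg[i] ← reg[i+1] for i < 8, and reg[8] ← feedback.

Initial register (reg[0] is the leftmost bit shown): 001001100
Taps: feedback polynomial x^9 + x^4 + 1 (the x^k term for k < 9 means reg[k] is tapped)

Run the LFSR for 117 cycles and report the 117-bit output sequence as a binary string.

tick  register→output (feedback)
  0  001001100→0 (0)
  1  010011000→0 (1)
  2  100110001→1 (0)
  3  001100010→0 (0)
  4  011000100→0 (0)
  5  110001000→1 (1)
  6  100010001→1 (0)
  7  000100010→0 (0)
  8  001000100→0 (0)
  9  010001000→0 (0)
 10  100010000→1 (0)
 11  000100000→0 (0)
 12  001000000→0 (0)
 13  010000000→0 (0)
 14  100000000→1 (1)
 15  000000001→0 (0)
 16  000000010→0 (0)
 17  000000100→0 (0)
 18  000001000→0 (0)
 19  000010000→0 (1)
 20  000100001→0 (0)
 21  001000010→0 (0)
 22  010000100→0 (0)
 23  100001000→1 (1)
 24  000010001→0 (1)
 25  000100011→0 (0)
 26  001000110→0 (0)
 27  010001100→0 (0)
 28  100011000→1 (0)
 29  000110000→0 (1)
 30  001100001→0 (0)
 31  011000010→0 (0)
 32  110000100→1 (1)
 33  100001001→1 (1)
 34  000010011→0 (1)
 35  000100111→0 (0)
 36  001001110→0 (0)
 37  010011100→0 (1)
 38  100111001→1 (0)
 39  001110010→0 (1)
 40  011100101→0 (0)
 41  111001010→1 (1)
 42  110010101→1 (0)
 43  100101010→1 (1)
 44  001010101→0 (1)
 45  010101011→0 (0)
 46  101010110→1 (0)
 47  010101100→0 (0)
 48  101011000→1 (0)
 49  010110000→0 (1)
 50  101100001→1 (1)
 51  011000011→0 (0)
 52  110000110→1 (1)
 53  100001101→1 (1)
 54  000011011→0 (1)
 55  000110111→0 (1)
 56  001101111→0 (0)
 57  011011110→0 (1)
 58  110111101→1 (0)
 59  101111010→1 (0)
 60  011110100→0 (1)
 61  111101001→1 (1)
 62  111010011→1 (0)
 63  110100110→1 (1)
 64  101001101→1 (1)
 65  010011011→0 (1)
 66  100110111→1 (0)
 67  001101110→0 (0)
 68  011011100→0 (1)
 69  110111001→1 (0)
 70  101110010→1 (0)
 71  011100100→0 (0)
 72  111001000→1 (1)
 73  110010001→1 (0)
 74  100100010→1 (1)
 75  001000101→0 (0)
 76  010001010→0 (0)
 77  100010100→1 (0)
 78  000101000→0 (0)
 79  001010000→0 (1)
 80  010100001→0 (0)
 81  101000010→1 (1)
 82  010000101→0 (0)
 83  100001010→1 (1)
 84  000010101→0 (1)
 85  000101011→0 (0)
 86  001010110→0 (1)
 87  010101101→0 (0)
 88  101011010→1 (0)
 89  010110100→0 (1)
 90  101101001→1 (1)
 91  011010011→0 (1)
 92  110100111→1 (1)
 93  101001111→1 (1)
 94  010011111→0 (1)
 95  100111111→1 (0)
 96  001111110→0 (1)
 97  011111101→0 (1)
 98  111111011→1 (0)
 99  111110110→1 (0)
100  111101100→1 (1)
101  111011001→1 (0)
102  110110010→1 (0)
103  101100100→1 (1)
104  011001001→0 (0)
105  110010010→1 (0)
106  100100100→1 (1)
107  001001001→0 (0)
108  010010010→0 (1)
109  100100101→1 (1)
110  001001011→0 (0)
111  010010110→0 (1)
112  100101101→1 (1)
113  001011011→0 (1)
114  010110111→0 (1)
115  101101111→1 (1)
116  011011111→0 (1)

001001100010001000000001000010001100001001110010101011000011011110100110111001000101000010101101001111110110010010010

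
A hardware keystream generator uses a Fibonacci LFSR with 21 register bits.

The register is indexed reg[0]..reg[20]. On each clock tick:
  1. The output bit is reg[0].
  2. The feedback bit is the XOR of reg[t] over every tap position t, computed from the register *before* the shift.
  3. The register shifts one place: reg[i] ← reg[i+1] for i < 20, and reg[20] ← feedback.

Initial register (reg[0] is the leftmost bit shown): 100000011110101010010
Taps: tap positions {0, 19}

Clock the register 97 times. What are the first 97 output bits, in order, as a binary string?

1000000111101010100100000000110001000101111111111000001010001100110011111110111110000111100110010

tick  register→output (feedback)
  0  100000011110101010010→1 (0)
  1  000000111101010100100→0 (0)
  2  000001111010101001000→0 (0)
  3  000011110101010010000→0 (0)
  4  000111101010100100000→0 (0)
  5  001111010101001000000→0 (0)
  6  011110101010010000000→0 (0)
  7  111101010100100000000→1 (1)
  8  111010101001000000001→1 (1)
  9  110101010010000000011→1 (0)
 10  101010100100000000110→1 (0)
 11  010101001000000001100→0 (0)
 12  101010010000000011000→1 (1)
 13  010100100000000110001→0 (0)
 14  101001000000001100010→1 (0)
 15  010010000000011000100→0 (0)
 16  100100000000110001000→1 (1)
 17  001000000001100010001→0 (0)
 18  010000000011000100010→0 (1)
 19  100000000110001000101→1 (1)
 20  000000001100010001011→0 (1)
 21  000000011000100010111→0 (1)
 22  000000110001000101111→0 (1)
 23  000001100010001011111→0 (1)
 24  000011000100010111111→0 (1)
 25  000110001000101111111→0 (1)
 26  001100010001011111111→0 (1)
 27  011000100010111111111→0 (1)
 28  110001000101111111111→1 (0)
 29  100010001011111111110→1 (0)
 30  000100010111111111100→0 (0)
 31  001000101111111111000→0 (0)
 32  010001011111111110000→0 (0)
 33  100010111111111100000→1 (1)
 34  000101111111111000001→0 (0)
 35  001011111111110000010→0 (1)
 36  010111111111100000101→0 (0)
 37  101111111111000001010→1 (0)
 38  011111111110000010100→0 (0)
 39  111111111100000101000→1 (1)
 40  111111111000001010001→1 (1)
 41  111111110000010100011→1 (0)
 42  111111100000101000110→1 (0)
 43  111111000001010001100→1 (1)
 44  111110000010100011001→1 (1)
 45  111100000101000110011→1 (0)
 46  111000001010001100110→1 (0)
 47  110000010100011001100→1 (1)
 48  100000101000110011001→1 (1)
 49  000001010001100110011→0 (1)
 50  000010100011001100111→0 (1)
 51  000101000110011001111→0 (1)
 52  001010001100110011111→0 (1)
 53  010100011001100111111→0 (1)
 54  101000110011001111111→1 (0)
 55  010001100110011111110→0 (1)
 56  100011001100111111101→1 (1)
 57  000110011001111111011→0 (1)
 58  001100110011111110111→0 (1)
 59  011001100111111101111→0 (1)
 60  110011001111111011111→1 (0)
 61  100110011111110111110→1 (0)
 62  001100111111101111100→0 (0)
 63  011001111111011111000→0 (0)
 64  110011111110111110000→1 (1)
 65  100111111101111100001→1 (1)
 66  001111111011111000011→0 (1)
 67  011111110111110000111→0 (1)
 68  111111101111100001111→1 (0)
 69  111111011111000011110→1 (0)
 70  111110111110000111100→1 (1)
 71  111101111100001111001→1 (1)
 72  111011111000011110011→1 (0)
 73  110111110000111100110→1 (0)
 74  101111100001111001100→1 (1)
 75  011111000011110011001→0 (0)
 76  111110000111100110010→1 (0)
 77  111100001111001100100→1 (1)
 78  111000011110011001001→1 (1)
 79  110000111100110010011→1 (0)
 80  100001111001100100110→1 (0)
 81  000011110011001001100→0 (0)
 82  000111100110010011000→0 (0)
 83  001111001100100110000→0 (0)
 84  011110011001001100000→0 (0)
 85  111100110010011000000→1 (1)
 86  111001100100110000001→1 (1)
 87  110011001001100000011→1 (0)
 88  100110010011000000110→1 (0)
 89  001100100110000001100→0 (0)
 90  011001001100000011000→0 (0)
 91  110010011000000110000→1 (1)
 92  100100110000001100001→1 (1)
 93  001001100000011000011→0 (1)
 94  010011000000110000111→0 (1)
 95  100110000001100001111→1 (0)
 96  001100000011000011110→0 (1)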